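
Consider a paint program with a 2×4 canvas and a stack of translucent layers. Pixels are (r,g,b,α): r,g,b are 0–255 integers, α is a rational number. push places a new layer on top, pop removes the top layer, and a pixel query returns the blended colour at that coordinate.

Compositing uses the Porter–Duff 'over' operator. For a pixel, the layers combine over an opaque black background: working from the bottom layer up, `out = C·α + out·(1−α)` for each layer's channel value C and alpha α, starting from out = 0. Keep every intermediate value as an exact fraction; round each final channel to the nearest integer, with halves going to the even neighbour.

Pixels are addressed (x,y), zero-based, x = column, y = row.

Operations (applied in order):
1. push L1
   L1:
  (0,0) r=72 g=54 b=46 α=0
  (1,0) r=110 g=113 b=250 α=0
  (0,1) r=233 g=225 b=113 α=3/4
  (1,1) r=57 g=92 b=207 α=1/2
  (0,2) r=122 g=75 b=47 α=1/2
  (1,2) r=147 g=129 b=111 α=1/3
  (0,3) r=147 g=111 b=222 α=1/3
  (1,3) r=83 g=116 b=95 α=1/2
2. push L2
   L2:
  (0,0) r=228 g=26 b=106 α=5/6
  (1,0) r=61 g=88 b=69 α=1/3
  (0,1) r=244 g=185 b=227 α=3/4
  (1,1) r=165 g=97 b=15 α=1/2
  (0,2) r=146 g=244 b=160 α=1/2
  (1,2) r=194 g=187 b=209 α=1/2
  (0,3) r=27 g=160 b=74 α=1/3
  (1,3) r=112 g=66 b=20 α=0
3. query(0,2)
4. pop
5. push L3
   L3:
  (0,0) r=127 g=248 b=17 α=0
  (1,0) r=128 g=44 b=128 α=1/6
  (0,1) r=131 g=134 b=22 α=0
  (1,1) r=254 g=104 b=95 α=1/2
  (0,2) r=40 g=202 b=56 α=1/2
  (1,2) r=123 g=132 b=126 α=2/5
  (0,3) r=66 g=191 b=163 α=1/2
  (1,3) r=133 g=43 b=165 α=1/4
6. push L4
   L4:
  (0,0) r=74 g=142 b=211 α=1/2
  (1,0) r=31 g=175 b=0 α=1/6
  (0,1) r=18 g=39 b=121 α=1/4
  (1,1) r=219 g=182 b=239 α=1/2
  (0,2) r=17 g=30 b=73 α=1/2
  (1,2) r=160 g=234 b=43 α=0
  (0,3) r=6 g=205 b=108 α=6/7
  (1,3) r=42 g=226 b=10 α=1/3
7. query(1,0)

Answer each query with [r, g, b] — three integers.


at x=0,y=2 over L1,L2:
L1 α=1/2: [61, 75/2, 47/2]
L2 α=1/2: [207/2, 563/4, 367/4]
rounded: [104, 141, 92]

at x=1,y=0 over L1,L3,L4:
after L1 α=0: [0, 0, 0]
after L3 α=1/6: [64/3, 22/3, 64/3]
after L4 α=1/6: [413/18, 635/18, 160/9]
= [23, 35, 18]


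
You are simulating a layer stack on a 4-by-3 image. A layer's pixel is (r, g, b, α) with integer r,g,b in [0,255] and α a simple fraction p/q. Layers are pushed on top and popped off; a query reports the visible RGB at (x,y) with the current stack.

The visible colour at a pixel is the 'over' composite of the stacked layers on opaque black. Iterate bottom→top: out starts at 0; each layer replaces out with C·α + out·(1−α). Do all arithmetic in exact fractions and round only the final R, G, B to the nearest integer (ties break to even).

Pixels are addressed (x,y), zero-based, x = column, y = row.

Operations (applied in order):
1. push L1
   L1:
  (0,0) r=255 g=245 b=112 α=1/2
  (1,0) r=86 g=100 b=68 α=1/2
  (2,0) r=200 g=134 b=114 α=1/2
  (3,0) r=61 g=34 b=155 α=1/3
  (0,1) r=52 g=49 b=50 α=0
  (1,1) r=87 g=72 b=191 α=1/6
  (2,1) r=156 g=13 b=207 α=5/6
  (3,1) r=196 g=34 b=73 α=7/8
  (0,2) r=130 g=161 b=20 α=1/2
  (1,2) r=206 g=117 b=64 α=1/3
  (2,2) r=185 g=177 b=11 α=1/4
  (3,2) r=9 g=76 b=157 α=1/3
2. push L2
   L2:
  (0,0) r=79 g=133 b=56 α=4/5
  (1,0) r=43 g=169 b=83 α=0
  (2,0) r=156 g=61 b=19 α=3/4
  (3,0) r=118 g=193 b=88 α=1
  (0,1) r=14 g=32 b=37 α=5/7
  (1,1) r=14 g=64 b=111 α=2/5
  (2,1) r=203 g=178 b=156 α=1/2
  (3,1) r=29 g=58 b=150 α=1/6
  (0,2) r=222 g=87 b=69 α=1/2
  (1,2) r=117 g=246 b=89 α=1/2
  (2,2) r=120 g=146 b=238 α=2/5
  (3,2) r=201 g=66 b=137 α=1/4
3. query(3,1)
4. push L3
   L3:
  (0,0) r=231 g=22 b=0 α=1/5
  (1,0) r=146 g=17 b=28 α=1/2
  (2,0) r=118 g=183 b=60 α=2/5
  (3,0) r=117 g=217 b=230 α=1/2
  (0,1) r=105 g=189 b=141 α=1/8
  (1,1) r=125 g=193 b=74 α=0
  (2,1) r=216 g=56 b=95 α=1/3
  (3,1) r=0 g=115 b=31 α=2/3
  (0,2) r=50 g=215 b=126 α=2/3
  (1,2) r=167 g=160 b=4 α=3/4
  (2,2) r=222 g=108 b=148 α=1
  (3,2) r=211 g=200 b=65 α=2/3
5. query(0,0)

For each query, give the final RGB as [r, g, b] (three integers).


query (3,1) [L1,L2] — begin 0,0,0
L1 α=7/8: [343/2, 119/4, 511/8]
L2 α=1/6: [591/4, 827/24, 3755/48]
= [148, 34, 78]

at x=0,y=0 over L1,L2,L3:
L1 α=1/2: [255/2, 245/2, 56]
L2 α=4/5: [887/10, 1309/10, 56]
L3 α=1/5: [2929/25, 2728/25, 224/5]
→ [117, 109, 45]


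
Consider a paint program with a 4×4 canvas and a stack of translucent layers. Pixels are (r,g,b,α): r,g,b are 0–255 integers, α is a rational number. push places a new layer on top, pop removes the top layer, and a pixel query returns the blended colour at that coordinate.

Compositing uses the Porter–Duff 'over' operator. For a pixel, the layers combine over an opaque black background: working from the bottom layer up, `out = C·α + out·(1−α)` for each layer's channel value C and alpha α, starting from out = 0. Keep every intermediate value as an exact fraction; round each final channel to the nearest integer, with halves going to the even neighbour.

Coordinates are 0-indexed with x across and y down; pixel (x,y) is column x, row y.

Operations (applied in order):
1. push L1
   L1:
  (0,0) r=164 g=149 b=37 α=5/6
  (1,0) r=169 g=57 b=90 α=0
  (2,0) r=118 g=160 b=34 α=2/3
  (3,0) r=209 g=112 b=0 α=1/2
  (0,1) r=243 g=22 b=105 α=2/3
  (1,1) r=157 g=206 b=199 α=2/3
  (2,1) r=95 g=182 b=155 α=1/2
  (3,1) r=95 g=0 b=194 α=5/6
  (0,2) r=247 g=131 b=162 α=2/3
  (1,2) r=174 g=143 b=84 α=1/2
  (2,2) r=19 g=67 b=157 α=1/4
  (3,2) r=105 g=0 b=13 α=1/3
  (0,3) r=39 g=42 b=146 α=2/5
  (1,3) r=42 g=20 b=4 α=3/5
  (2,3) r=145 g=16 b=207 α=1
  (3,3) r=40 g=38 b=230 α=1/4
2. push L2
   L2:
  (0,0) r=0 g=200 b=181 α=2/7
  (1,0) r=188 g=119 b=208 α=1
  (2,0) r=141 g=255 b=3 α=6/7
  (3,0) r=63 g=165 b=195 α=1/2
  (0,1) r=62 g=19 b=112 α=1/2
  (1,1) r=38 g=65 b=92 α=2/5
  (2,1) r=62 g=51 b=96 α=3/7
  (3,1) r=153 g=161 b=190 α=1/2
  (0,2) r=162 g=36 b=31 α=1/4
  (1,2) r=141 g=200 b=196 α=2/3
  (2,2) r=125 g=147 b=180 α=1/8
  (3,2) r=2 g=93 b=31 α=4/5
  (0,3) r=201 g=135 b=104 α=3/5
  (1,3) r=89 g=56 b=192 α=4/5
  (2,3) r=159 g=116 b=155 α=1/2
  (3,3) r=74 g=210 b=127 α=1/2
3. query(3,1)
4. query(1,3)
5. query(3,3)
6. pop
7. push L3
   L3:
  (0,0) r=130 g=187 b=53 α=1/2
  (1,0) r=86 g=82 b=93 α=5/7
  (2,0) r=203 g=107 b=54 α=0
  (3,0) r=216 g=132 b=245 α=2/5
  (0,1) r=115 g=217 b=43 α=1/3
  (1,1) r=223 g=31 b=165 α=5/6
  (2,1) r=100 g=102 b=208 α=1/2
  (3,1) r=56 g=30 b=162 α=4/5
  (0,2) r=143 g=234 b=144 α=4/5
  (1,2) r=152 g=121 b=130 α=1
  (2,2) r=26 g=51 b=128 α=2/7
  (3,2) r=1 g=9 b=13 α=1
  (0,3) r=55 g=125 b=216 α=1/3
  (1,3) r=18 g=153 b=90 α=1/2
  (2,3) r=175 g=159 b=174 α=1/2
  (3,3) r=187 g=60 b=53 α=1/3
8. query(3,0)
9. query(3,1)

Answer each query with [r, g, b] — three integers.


at x=3,y=1 over L1,L2:
L1 α=5/6: [475/6, 0, 485/3]
L2 α=1/2: [1393/12, 161/2, 1055/6]
→ [116, 80, 176]

query (1,3) [L1,L2] — begin 0,0,0
+L1 (α=3/5) → [126/5, 12, 12/5]
+L2 (α=4/5) → [1906/25, 236/5, 3852/25]
= [76, 47, 154]

at x=3,y=3 over L1,L2:
+L1 (α=1/4) → [10, 19/2, 115/2]
+L2 (α=1/2) → [42, 439/4, 369/4]
= [42, 110, 92]

(3,0) stack=L1,L3; from [0,0,0]:
after L1 α=1/2: [209/2, 56, 0]
after L3 α=2/5: [1491/10, 432/5, 98]
→ [149, 86, 98]

query (3,1) [L1,L3] — begin 0,0,0
L1 α=5/6: [475/6, 0, 485/3]
L3 α=4/5: [1819/30, 24, 2429/15]
→ [61, 24, 162]


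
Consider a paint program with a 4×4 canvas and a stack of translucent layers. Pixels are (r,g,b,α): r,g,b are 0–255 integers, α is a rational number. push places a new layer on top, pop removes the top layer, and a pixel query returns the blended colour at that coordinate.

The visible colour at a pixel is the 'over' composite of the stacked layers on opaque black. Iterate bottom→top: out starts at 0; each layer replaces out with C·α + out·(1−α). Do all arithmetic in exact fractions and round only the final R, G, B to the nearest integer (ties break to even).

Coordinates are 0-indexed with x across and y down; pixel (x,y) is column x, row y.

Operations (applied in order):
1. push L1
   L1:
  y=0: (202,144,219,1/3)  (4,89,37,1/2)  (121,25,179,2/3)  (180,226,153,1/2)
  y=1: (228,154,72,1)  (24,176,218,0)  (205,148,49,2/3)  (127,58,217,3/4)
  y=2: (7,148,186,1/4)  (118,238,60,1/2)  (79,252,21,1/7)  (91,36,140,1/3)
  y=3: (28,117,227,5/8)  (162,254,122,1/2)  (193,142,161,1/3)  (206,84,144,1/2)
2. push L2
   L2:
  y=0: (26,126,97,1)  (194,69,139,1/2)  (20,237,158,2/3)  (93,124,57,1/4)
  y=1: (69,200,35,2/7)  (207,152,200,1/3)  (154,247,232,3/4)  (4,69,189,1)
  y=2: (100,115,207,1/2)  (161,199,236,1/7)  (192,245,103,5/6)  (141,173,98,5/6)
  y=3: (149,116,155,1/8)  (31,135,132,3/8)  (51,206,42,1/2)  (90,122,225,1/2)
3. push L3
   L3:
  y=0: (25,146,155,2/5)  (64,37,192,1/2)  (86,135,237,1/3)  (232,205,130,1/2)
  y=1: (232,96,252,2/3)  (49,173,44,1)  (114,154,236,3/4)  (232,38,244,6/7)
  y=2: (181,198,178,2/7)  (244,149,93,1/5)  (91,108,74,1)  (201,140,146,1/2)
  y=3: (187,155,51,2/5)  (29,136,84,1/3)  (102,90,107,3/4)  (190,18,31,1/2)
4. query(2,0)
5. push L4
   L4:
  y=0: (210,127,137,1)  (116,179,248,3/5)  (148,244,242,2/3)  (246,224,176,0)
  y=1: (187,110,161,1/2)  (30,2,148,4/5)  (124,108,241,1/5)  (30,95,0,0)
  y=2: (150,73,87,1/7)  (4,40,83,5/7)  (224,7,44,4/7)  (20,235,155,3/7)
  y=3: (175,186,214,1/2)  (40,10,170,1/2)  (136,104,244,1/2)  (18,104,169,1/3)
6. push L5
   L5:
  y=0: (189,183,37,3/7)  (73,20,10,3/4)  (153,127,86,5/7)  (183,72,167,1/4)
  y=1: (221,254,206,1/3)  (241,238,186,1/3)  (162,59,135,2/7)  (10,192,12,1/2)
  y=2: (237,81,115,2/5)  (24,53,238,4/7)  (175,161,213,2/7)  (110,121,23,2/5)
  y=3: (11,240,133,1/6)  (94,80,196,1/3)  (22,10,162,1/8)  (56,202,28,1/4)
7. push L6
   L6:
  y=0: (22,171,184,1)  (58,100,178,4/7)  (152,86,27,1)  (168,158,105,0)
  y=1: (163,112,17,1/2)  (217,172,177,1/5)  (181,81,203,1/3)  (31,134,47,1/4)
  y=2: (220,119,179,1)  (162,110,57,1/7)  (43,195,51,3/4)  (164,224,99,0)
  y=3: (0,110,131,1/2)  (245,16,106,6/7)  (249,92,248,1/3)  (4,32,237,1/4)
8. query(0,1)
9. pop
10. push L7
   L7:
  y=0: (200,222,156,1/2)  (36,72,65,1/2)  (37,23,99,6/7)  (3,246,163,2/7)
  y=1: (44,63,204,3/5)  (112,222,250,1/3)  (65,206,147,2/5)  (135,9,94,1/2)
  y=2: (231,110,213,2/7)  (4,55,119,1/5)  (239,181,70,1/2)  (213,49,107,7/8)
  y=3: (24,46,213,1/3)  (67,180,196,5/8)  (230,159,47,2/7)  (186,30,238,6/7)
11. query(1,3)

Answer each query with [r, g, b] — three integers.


at x=2,y=0 over L1,L2,L3:
after L1 α=2/3: [242/3, 50/3, 358/3]
after L2 α=2/3: [362/9, 1472/9, 1306/9]
after L3 α=1/3: [1498/27, 4159/27, 4745/27]
rounded: [55, 154, 176]

(0,1) stack=L1,L2,L3,L4,L5,L6; from [0,0,0]:
+L1 (α=1) → [228, 154, 72]
+L2 (α=2/7) → [1278/7, 1170/7, 430/7]
+L3 (α=2/3) → [4526/21, 838/7, 3958/21]
+L4 (α=1/2) → [8453/42, 804/7, 7339/42]
+L5 (α=1/3) → [13094/63, 3386/21, 11665/63]
+L6 (α=1/2) → [23363/126, 2869/21, 6368/63]
= [185, 137, 101]

query (1,3) [L1,L2,L3,L4,L5,L7] — begin 0,0,0
L1 α=1/2: [81, 127, 61]
L2 α=3/8: [249/4, 130, 701/8]
L3 α=1/3: [307/6, 132, 1037/12]
L4 α=1/2: [547/12, 71, 3077/24]
L5 α=1/3: [1111/18, 74, 5429/36]
L7 α=5/8: [3121/48, 561/4, 17189/96]
= [65, 140, 179]


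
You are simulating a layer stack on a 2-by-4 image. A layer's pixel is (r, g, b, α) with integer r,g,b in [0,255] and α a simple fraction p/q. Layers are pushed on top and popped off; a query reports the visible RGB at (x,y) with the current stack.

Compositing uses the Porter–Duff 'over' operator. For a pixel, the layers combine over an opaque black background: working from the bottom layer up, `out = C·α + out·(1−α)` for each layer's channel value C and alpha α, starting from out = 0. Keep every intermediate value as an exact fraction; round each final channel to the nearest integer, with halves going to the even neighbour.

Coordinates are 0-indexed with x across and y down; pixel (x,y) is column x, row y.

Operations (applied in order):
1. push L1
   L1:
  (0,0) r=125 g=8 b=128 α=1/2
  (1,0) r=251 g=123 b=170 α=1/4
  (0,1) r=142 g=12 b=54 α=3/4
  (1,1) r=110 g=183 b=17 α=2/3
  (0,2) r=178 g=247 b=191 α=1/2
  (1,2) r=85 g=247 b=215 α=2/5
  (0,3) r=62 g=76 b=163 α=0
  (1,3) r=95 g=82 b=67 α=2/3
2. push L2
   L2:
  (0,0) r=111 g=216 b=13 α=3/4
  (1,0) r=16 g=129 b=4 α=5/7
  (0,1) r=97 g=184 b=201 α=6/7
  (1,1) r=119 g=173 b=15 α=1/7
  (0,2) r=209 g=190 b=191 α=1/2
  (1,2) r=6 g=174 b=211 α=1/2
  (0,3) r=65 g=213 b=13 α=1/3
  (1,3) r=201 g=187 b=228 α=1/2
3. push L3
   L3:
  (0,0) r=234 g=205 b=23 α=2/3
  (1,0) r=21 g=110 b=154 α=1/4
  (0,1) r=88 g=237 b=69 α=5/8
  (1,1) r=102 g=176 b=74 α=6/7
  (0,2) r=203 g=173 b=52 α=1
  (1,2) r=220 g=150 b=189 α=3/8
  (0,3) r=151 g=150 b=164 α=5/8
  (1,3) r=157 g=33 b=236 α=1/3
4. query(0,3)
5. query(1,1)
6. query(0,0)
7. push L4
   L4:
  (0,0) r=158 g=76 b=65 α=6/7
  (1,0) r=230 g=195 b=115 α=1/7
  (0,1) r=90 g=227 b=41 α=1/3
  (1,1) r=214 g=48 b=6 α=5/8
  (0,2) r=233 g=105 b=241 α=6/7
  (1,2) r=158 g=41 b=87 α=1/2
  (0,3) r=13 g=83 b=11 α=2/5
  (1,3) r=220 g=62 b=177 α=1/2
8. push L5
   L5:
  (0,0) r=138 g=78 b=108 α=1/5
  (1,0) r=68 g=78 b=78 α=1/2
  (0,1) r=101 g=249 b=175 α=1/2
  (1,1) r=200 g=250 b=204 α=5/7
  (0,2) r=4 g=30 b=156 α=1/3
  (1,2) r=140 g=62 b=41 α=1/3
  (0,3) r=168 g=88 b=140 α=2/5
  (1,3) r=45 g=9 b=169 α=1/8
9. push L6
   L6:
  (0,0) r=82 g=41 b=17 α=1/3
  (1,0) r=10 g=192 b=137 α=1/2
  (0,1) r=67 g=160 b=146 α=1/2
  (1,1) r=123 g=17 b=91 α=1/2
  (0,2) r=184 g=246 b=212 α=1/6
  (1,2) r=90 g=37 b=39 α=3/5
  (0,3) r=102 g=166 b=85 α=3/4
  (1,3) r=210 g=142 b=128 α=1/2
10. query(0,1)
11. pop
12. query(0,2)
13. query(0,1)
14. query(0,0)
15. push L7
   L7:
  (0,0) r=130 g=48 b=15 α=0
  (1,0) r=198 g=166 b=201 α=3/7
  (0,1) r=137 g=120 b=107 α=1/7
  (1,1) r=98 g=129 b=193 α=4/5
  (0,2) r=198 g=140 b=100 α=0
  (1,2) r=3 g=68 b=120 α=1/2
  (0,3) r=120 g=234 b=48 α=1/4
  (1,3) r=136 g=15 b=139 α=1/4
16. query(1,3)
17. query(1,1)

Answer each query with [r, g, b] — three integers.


query (0,3) [L1,L2,L3] — begin 0,0,0
+L1 (α=0) → [0, 0, 0]
+L2 (α=1/3) → [65/3, 71, 13/3]
+L3 (α=5/8) → [205/2, 963/8, 833/8]
rounded: [102, 120, 104]

(1,1) stack=L1,L2,L3; from [0,0,0]:
L1 α=2/3: [220/3, 122, 34/3]
L2 α=1/7: [559/7, 905/7, 83/7]
L3 α=6/7: [4843/49, 8297/49, 3191/49]
= [99, 169, 65]

(0,0) stack=L1,L2,L3; from [0,0,0]:
+L1 (α=1/2) → [125/2, 4, 64]
+L2 (α=3/4) → [791/8, 163, 103/4]
+L3 (α=2/3) → [4535/24, 191, 287/12]
→ [189, 191, 24]

query (0,1) [L1,L2,L3,L4,L5,L6] — begin 0,0,0
+L1 (α=3/4) → [213/2, 9, 81/2]
+L2 (α=6/7) → [1377/14, 159, 2493/14]
+L3 (α=5/8) → [10291/112, 831/4, 12309/112]
+L4 (α=1/3) → [15331/168, 1285/6, 14605/168]
+L5 (α=1/2) → [32299/336, 2779/12, 44005/336]
+L6 (α=1/2) → [54811/672, 4699/24, 93061/672]
= [82, 196, 138]

(0,2) stack=L1,L2,L3,L4,L5; from [0,0,0]:
L1 α=1/2: [89, 247/2, 191/2]
L2 α=1/2: [149, 627/4, 573/4]
L3 α=1: [203, 173, 52]
L4 α=6/7: [1601/7, 803/7, 214]
L5 α=1/3: [3230/21, 1816/21, 584/3]
rounded: [154, 86, 195]

at x=0,y=1 over L1,L2,L3,L4,L5:
+L1 (α=3/4) → [213/2, 9, 81/2]
+L2 (α=6/7) → [1377/14, 159, 2493/14]
+L3 (α=5/8) → [10291/112, 831/4, 12309/112]
+L4 (α=1/3) → [15331/168, 1285/6, 14605/168]
+L5 (α=1/2) → [32299/336, 2779/12, 44005/336]
rounded: [96, 232, 131]

(0,0) stack=L1,L2,L3,L4,L5; from [0,0,0]:
+L1 (α=1/2) → [125/2, 4, 64]
+L2 (α=3/4) → [791/8, 163, 103/4]
+L3 (α=2/3) → [4535/24, 191, 287/12]
+L4 (α=6/7) → [27287/168, 647/7, 4967/84]
+L5 (α=1/5) → [33083/210, 3134/35, 1447/21]
= [158, 90, 69]

(1,3) stack=L1,L2,L3,L4,L5,L7; from [0,0,0]:
+L1 (α=2/3) → [190/3, 164/3, 134/3]
+L2 (α=1/2) → [793/6, 725/6, 409/3]
+L3 (α=1/3) → [1264/9, 824/9, 1526/9]
+L4 (α=1/2) → [1622/9, 691/9, 3119/18]
+L5 (α=1/8) → [11759/72, 2459/36, 24875/144]
+L7 (α=1/4) → [15023/96, 2639/48, 31547/192]
rounded: [156, 55, 164]

at x=1,y=1 over L1,L2,L3,L4,L5,L7:
+L1 (α=2/3) → [220/3, 122, 34/3]
+L2 (α=1/7) → [559/7, 905/7, 83/7]
+L3 (α=6/7) → [4843/49, 8297/49, 3191/49]
+L4 (α=5/8) → [66959/392, 36651/392, 11043/392]
+L5 (α=5/7) → [262959/1372, 281651/1372, 210963/1372]
+L7 (α=4/5) → [800783/6860, 989603/6860, 1270147/6860]
= [117, 144, 185]


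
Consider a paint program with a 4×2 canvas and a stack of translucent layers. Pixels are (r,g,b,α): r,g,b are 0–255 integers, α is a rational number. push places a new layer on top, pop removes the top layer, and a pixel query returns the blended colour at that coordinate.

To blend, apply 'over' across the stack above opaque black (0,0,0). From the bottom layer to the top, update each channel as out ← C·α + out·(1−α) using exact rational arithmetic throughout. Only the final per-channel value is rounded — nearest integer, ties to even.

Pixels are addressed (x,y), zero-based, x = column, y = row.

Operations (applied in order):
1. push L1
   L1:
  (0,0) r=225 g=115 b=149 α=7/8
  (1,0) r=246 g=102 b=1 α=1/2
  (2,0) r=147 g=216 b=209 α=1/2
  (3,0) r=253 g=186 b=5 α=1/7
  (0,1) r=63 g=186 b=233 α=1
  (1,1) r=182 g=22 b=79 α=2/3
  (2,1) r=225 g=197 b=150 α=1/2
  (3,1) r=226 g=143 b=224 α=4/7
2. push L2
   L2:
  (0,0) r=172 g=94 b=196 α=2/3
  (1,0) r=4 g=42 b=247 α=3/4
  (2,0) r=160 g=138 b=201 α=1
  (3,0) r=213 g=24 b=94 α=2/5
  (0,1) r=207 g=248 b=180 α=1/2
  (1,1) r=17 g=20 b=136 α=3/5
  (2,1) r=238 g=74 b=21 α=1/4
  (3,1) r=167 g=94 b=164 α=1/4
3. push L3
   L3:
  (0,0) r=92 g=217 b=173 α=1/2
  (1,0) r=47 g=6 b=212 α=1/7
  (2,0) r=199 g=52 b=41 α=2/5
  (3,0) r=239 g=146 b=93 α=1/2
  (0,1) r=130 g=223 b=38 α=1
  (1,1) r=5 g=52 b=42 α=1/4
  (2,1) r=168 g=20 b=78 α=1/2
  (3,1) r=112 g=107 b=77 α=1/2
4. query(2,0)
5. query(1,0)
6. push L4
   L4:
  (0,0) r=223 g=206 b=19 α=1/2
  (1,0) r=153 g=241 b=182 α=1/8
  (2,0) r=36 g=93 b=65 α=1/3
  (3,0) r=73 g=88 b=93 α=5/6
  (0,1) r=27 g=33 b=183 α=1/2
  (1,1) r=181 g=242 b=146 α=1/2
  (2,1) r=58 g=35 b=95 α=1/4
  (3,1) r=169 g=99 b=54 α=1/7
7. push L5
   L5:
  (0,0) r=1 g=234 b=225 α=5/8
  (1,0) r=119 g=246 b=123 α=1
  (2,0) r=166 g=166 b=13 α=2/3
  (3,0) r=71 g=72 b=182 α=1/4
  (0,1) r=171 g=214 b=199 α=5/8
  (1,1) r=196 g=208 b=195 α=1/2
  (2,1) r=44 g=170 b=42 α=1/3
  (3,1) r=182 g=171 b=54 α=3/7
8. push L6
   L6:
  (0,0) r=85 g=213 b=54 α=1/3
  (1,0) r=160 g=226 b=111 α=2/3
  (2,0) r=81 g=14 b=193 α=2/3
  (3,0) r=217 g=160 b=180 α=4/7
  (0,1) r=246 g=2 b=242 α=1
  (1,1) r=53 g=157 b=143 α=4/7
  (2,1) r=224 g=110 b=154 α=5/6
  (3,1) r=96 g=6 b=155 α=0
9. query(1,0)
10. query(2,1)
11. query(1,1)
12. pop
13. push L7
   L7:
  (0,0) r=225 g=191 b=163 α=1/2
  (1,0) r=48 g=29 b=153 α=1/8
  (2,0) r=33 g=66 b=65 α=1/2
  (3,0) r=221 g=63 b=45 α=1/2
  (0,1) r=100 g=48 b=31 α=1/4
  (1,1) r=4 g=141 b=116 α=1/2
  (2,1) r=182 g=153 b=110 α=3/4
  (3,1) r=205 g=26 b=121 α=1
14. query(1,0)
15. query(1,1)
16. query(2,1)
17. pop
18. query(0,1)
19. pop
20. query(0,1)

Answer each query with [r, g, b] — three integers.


at x=2,y=0 over L1,L2,L3:
L1 α=1/2: [147/2, 108, 209/2]
L2 α=1: [160, 138, 201]
L3 α=2/5: [878/5, 518/5, 137]
= [176, 104, 137]

query (1,0) [L1,L2,L3] — begin 0,0,0
+L1 (α=1/2) → [123, 51, 1/2]
+L2 (α=3/4) → [135/4, 177/4, 1483/8]
+L3 (α=1/7) → [499/14, 543/14, 5297/28]
rounded: [36, 39, 189]

query (1,0) [L1,L2,L3,L4,L5,L6] — begin 0,0,0
L1 α=1/2: [123, 51, 1/2]
L2 α=3/4: [135/4, 177/4, 1483/8]
L3 α=1/7: [499/14, 543/14, 5297/28]
L4 α=1/8: [805/16, 1025/16, 6025/32]
L5 α=1: [119, 246, 123]
L6 α=2/3: [439/3, 698/3, 115]
= [146, 233, 115]

(2,1) stack=L1,L2,L3,L4,L5,L6; from [0,0,0]:
after L1 α=1/2: [225/2, 197/2, 75]
after L2 α=1/4: [1151/8, 739/8, 123/2]
after L3 α=1/2: [2495/16, 899/16, 279/4]
after L4 α=1/4: [8413/64, 3257/64, 1217/16]
after L5 α=1/3: [9821/96, 2899/32, 1553/24]
after L6 α=5/6: [117341/576, 6833/64, 20033/144]
rounded: [204, 107, 139]

query (1,1) [L1,L2,L3,L4,L5,L6] — begin 0,0,0
L1 α=2/3: [364/3, 44/3, 158/3]
L2 α=3/5: [881/15, 268/15, 308/3]
L3 α=1/4: [453/10, 132/5, 175/2]
L4 α=1/2: [2263/20, 671/5, 467/4]
L5 α=1/2: [6183/40, 1711/10, 1247/8]
L6 α=4/7: [27029/280, 11413/70, 8317/56]
= [97, 163, 149]

query (1,0) [L1,L2,L3,L4,L5,L7] — begin 0,0,0
after L1 α=1/2: [123, 51, 1/2]
after L2 α=3/4: [135/4, 177/4, 1483/8]
after L3 α=1/7: [499/14, 543/14, 5297/28]
after L4 α=1/8: [805/16, 1025/16, 6025/32]
after L5 α=1: [119, 246, 123]
after L7 α=1/8: [881/8, 1751/8, 507/4]
→ [110, 219, 127]

query (1,1) [L1,L2,L3,L4,L5,L7] — begin 0,0,0
L1 α=2/3: [364/3, 44/3, 158/3]
L2 α=3/5: [881/15, 268/15, 308/3]
L3 α=1/4: [453/10, 132/5, 175/2]
L4 α=1/2: [2263/20, 671/5, 467/4]
L5 α=1/2: [6183/40, 1711/10, 1247/8]
L7 α=1/2: [6343/80, 3121/20, 2175/16]
→ [79, 156, 136]

query (2,1) [L1,L2,L3,L4,L5,L7] — begin 0,0,0
after L1 α=1/2: [225/2, 197/2, 75]
after L2 α=1/4: [1151/8, 739/8, 123/2]
after L3 α=1/2: [2495/16, 899/16, 279/4]
after L4 α=1/4: [8413/64, 3257/64, 1217/16]
after L5 α=1/3: [9821/96, 2899/32, 1553/24]
after L7 α=3/4: [62237/384, 17587/128, 9473/96]
= [162, 137, 99]

at x=0,y=1 over L1,L2,L3,L4,L5:
L1 α=1: [63, 186, 233]
L2 α=1/2: [135, 217, 413/2]
L3 α=1: [130, 223, 38]
L4 α=1/2: [157/2, 128, 221/2]
L5 α=5/8: [2181/16, 727/4, 2653/16]
rounded: [136, 182, 166]

at x=0,y=1 over L1,L2,L3,L4:
L1 α=1: [63, 186, 233]
L2 α=1/2: [135, 217, 413/2]
L3 α=1: [130, 223, 38]
L4 α=1/2: [157/2, 128, 221/2]
→ [78, 128, 110]


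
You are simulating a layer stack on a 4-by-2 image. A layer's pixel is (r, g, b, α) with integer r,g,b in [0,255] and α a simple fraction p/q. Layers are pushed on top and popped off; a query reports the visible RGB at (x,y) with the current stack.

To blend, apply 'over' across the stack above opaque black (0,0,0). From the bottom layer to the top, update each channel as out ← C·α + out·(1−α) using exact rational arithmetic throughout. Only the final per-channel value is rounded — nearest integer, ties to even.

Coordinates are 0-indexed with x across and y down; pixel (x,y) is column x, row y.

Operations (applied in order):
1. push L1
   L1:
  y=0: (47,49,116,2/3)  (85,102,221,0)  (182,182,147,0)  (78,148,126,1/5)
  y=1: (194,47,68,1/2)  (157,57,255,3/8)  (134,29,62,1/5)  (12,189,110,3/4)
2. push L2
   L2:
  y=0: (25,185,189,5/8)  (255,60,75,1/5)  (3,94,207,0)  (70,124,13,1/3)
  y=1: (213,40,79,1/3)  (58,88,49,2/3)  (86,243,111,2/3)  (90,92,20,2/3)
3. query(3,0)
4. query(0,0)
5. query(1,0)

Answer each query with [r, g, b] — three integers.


(3,0) stack=L1,L2; from [0,0,0]:
+L1 (α=1/5) → [78/5, 148/5, 126/5]
+L2 (α=1/3) → [506/15, 916/15, 317/15]
→ [34, 61, 21]

query (0,0) [L1,L2] — begin 0,0,0
after L1 α=2/3: [94/3, 98/3, 232/3]
after L2 α=5/8: [219/8, 1023/8, 1177/8]
= [27, 128, 147]

query (1,0) [L1,L2] — begin 0,0,0
L1 α=0: [0, 0, 0]
L2 α=1/5: [51, 12, 15]
= [51, 12, 15]


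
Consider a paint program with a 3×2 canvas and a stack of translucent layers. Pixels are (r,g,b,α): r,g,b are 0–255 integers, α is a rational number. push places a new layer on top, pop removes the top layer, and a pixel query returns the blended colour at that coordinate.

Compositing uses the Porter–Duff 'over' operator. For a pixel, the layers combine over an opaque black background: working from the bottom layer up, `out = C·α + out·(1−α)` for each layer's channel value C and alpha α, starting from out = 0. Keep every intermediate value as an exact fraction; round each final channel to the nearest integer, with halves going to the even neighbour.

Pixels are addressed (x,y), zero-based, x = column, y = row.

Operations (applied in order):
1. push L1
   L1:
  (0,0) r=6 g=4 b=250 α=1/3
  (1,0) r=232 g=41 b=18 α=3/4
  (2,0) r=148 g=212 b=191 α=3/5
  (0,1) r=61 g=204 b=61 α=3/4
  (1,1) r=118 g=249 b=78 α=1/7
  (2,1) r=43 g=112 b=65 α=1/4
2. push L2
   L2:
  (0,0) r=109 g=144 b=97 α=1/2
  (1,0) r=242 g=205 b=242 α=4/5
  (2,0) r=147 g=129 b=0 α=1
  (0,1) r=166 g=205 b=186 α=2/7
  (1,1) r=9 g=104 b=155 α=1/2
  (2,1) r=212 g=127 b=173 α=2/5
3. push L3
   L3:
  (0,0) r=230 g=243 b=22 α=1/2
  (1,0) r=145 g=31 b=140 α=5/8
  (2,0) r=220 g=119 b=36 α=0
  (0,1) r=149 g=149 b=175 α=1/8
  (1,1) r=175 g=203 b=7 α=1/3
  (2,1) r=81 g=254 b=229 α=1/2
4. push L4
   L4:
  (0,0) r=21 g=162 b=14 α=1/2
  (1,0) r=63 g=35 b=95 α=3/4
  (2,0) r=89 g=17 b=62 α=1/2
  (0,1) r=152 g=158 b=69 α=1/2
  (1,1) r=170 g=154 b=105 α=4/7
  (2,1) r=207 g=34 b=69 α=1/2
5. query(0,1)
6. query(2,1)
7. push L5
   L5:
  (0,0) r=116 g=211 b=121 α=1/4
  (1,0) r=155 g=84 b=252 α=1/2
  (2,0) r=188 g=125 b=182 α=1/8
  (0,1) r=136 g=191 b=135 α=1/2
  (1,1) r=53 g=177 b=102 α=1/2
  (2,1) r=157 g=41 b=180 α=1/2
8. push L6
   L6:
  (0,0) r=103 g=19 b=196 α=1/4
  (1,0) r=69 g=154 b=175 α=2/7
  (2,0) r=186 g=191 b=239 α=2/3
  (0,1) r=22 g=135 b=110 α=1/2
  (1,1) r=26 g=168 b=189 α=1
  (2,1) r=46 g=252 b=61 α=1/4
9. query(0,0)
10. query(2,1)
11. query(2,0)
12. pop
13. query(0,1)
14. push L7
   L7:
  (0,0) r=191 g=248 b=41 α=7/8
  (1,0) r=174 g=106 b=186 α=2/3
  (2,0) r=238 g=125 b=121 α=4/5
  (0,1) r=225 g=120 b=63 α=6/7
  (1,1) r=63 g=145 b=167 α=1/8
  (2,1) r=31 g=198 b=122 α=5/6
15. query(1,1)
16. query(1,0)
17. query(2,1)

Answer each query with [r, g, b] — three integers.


at x=0,y=1 over L1,L2,L3,L4:
+L1 (α=3/4) → [183/4, 153, 183/4]
+L2 (α=2/7) → [2243/28, 1175/7, 2403/28]
+L3 (α=1/8) → [2839/32, 331/2, 3103/32]
+L4 (α=1/2) → [7703/64, 647/4, 5311/64]
→ [120, 162, 83]

(2,1) stack=L1,L2,L3,L4; from [0,0,0]:
after L1 α=1/4: [43/4, 28, 65/4]
after L2 α=2/5: [365/4, 338/5, 1579/20]
after L3 α=1/2: [689/8, 804/5, 6159/40]
after L4 α=1/2: [2345/16, 487/5, 8919/80]
rounded: [147, 97, 111]

query (0,0) [L1,L2,L3,L4,L5,L6] — begin 0,0,0
+L1 (α=1/3) → [2, 4/3, 250/3]
+L2 (α=1/2) → [111/2, 218/3, 541/6]
+L3 (α=1/2) → [571/4, 947/6, 673/12]
+L4 (α=1/2) → [655/8, 1919/12, 841/24]
+L5 (α=1/4) → [2893/32, 2763/16, 1809/32]
+L6 (α=1/4) → [11975/128, 8593/64, 11699/128]
= [94, 134, 91]

query (2,1) [L1,L2,L3,L4,L5,L6] — begin 0,0,0
after L1 α=1/4: [43/4, 28, 65/4]
after L2 α=2/5: [365/4, 338/5, 1579/20]
after L3 α=1/2: [689/8, 804/5, 6159/40]
after L4 α=1/2: [2345/16, 487/5, 8919/80]
after L5 α=1/2: [4857/32, 346/5, 23319/160]
after L6 α=1/4: [16043/128, 1149/10, 79717/640]
rounded: [125, 115, 125]

at x=2,y=0 over L1,L2,L3,L4,L5,L6:
after L1 α=3/5: [444/5, 636/5, 573/5]
after L2 α=1: [147, 129, 0]
after L3 α=0: [147, 129, 0]
after L4 α=1/2: [118, 73, 31]
after L5 α=1/8: [507/4, 159/2, 399/8]
after L6 α=2/3: [665/4, 923/6, 4223/24]
rounded: [166, 154, 176]

(0,1) stack=L1,L2,L3,L4,L5; from [0,0,0]:
L1 α=3/4: [183/4, 153, 183/4]
L2 α=2/7: [2243/28, 1175/7, 2403/28]
L3 α=1/8: [2839/32, 331/2, 3103/32]
L4 α=1/2: [7703/64, 647/4, 5311/64]
L5 α=1/2: [16407/128, 1411/8, 13951/128]
→ [128, 176, 109]

(1,1) stack=L1,L2,L3,L4,L5,L7; from [0,0,0]:
L1 α=1/7: [118/7, 249/7, 78/7]
L2 α=1/2: [181/14, 977/14, 1163/14]
L3 α=1/3: [1406/21, 2398/21, 404/7]
L4 α=4/7: [6166/49, 6710/49, 4152/49]
L5 α=1/2: [8763/98, 15383/98, 4575/49]
L7 α=1/8: [9645/112, 17413/112, 718/7]
rounded: [86, 155, 103]

at x=1,y=0 over L1,L2,L3,L4,L5,L7:
L1 α=3/4: [174, 123/4, 27/2]
L2 α=4/5: [1142/5, 3403/20, 1963/10]
L3 α=5/8: [7051/40, 13309/160, 12889/80]
L4 α=3/4: [14611/160, 30109/640, 35689/320]
L5 α=1/2: [39411/320, 83869/1280, 116329/640]
L7 α=2/3: [50257/320, 355229/3840, 354409/1920]
= [157, 93, 185]

at x=2,y=1 over L1,L2,L3,L4,L5,L7:
after L1 α=1/4: [43/4, 28, 65/4]
after L2 α=2/5: [365/4, 338/5, 1579/20]
after L3 α=1/2: [689/8, 804/5, 6159/40]
after L4 α=1/2: [2345/16, 487/5, 8919/80]
after L5 α=1/2: [4857/32, 346/5, 23319/160]
after L7 α=5/6: [9817/192, 2648/15, 120919/960]
→ [51, 177, 126]


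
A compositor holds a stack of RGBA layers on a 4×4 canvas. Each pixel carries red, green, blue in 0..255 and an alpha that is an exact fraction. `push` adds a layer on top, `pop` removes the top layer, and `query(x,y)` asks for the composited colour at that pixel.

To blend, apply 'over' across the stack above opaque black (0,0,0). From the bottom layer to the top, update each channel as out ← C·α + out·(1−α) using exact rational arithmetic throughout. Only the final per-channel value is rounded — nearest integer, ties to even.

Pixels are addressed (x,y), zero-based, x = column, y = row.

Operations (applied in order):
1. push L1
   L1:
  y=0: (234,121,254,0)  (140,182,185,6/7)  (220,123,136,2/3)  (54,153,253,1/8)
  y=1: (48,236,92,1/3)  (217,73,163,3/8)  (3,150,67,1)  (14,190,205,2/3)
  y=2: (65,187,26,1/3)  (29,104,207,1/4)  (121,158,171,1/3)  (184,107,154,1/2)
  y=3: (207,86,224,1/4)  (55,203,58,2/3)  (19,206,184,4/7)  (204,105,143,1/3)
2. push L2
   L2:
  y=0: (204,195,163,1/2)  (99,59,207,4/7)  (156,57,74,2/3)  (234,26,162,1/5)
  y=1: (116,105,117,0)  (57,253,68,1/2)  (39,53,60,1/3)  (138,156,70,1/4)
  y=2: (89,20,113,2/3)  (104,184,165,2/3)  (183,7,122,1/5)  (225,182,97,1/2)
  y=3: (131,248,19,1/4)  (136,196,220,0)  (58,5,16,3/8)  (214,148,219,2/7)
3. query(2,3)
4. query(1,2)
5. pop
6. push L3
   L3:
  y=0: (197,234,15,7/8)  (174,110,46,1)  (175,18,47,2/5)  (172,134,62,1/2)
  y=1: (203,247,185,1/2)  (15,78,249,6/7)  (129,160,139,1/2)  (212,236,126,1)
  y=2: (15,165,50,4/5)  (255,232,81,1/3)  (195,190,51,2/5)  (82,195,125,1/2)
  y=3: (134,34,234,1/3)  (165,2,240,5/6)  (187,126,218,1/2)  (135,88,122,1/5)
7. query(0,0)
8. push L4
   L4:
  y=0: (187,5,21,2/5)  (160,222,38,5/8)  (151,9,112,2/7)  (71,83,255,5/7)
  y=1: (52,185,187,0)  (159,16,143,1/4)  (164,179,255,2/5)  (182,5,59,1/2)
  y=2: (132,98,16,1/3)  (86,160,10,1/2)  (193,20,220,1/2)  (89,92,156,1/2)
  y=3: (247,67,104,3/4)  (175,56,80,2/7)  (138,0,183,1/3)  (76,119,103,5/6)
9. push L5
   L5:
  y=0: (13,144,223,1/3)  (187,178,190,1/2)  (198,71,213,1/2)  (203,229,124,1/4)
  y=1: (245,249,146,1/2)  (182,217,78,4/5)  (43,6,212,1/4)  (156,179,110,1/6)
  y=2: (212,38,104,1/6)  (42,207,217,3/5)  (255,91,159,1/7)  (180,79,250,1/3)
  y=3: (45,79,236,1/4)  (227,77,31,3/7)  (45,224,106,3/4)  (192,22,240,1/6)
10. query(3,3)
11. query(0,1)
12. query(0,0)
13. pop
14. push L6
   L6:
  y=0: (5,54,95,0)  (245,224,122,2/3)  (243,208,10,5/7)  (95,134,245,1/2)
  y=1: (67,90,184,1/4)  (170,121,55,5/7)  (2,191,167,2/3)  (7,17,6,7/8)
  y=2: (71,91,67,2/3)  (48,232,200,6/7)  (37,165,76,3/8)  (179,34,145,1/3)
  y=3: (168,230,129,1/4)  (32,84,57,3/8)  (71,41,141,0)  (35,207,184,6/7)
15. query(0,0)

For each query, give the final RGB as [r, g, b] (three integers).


query (2,3) [L1,L2] — begin 0,0,0
after L1 α=4/7: [76/7, 824/7, 736/7]
after L2 α=3/8: [799/28, 4225/56, 502/7]
→ [29, 75, 72]

query (1,2) [L1,L2] — begin 0,0,0
L1 α=1/4: [29/4, 26, 207/4]
L2 α=2/3: [287/4, 394/3, 509/4]
rounded: [72, 131, 127]

query (0,0) [L1,L3] — begin 0,0,0
after L1 α=0: [0, 0, 0]
after L3 α=7/8: [1379/8, 819/4, 105/8]
→ [172, 205, 13]

at x=3,y=3 over L1,L3,L4,L5:
+L1 (α=1/3) → [68, 35, 143/3]
+L3 (α=1/5) → [407/5, 228/5, 938/15]
+L4 (α=5/6) → [769/10, 3203/30, 8663/90]
+L5 (α=1/6) → [1153/12, 3335/36, 12983/108]
= [96, 93, 120]

(0,1) stack=L1,L3,L4,L5; from [0,0,0]:
after L1 α=1/3: [16, 236/3, 92/3]
after L3 α=1/2: [219/2, 977/6, 647/6]
after L4 α=0: [219/2, 977/6, 647/6]
after L5 α=1/2: [709/4, 2471/12, 1523/12]
rounded: [177, 206, 127]

at x=0,y=0 over L1,L3,L4,L5:
L1 α=0: [0, 0, 0]
L3 α=7/8: [1379/8, 819/4, 105/8]
L4 α=2/5: [7129/40, 2497/20, 651/40]
L5 α=1/3: [2463/20, 3937/30, 5111/60]
= [123, 131, 85]

(0,0) stack=L1,L3,L4,L6; from [0,0,0]:
after L1 α=0: [0, 0, 0]
after L3 α=7/8: [1379/8, 819/4, 105/8]
after L4 α=2/5: [7129/40, 2497/20, 651/40]
after L6 α=0: [7129/40, 2497/20, 651/40]
→ [178, 125, 16]


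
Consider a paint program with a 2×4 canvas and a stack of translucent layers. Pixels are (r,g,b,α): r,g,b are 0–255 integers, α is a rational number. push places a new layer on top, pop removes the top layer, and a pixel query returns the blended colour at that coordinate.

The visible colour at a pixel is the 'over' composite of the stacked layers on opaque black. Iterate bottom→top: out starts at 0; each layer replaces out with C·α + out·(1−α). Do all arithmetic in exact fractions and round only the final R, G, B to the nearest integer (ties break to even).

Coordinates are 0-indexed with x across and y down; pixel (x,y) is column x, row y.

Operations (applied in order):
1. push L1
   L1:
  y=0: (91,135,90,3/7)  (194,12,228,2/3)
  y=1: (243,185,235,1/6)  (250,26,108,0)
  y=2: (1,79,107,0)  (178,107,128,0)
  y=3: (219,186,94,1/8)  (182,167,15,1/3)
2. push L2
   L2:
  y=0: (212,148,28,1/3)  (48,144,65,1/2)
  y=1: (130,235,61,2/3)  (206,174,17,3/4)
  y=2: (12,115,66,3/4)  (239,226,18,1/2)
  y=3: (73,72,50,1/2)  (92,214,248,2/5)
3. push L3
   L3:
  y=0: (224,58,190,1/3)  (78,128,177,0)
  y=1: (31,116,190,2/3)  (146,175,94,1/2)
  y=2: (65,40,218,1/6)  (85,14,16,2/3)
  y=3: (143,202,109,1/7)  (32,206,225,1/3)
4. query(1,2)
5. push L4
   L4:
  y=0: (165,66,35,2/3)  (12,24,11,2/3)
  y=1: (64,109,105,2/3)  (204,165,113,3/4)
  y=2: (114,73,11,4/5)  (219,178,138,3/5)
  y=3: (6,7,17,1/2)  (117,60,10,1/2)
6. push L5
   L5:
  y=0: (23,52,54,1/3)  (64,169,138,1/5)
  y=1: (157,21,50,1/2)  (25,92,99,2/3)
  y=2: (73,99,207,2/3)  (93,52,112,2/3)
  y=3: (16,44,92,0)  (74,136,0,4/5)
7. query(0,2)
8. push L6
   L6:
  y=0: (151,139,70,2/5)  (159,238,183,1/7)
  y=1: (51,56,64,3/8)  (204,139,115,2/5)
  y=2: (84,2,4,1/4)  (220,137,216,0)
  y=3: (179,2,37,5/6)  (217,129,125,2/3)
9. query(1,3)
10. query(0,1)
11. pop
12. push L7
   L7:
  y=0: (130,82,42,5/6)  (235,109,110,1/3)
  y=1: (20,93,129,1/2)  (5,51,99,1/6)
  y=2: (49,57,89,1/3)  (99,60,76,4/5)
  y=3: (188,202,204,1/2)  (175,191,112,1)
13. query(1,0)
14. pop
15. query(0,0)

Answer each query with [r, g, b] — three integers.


at x=1,y=2 over L1,L2,L3:
after L1 α=0: [0, 0, 0]
after L2 α=1/2: [239/2, 113, 9]
after L3 α=2/3: [193/2, 47, 41/3]
rounded: [96, 47, 14]

at x=0,y=2 over L1,L2,L3,L4,L5:
+L1 (α=0) → [0, 0, 0]
+L2 (α=3/4) → [9, 345/4, 99/2]
+L3 (α=1/6) → [55/3, 1885/24, 931/12]
+L4 (α=4/5) → [1423/15, 8893/120, 1459/60]
+L5 (α=2/3) → [3613/45, 32653/360, 26299/180]
rounded: [80, 91, 146]

at x=1,y=3 over L1,L2,L3,L4,L5,L6:
after L1 α=1/3: [182/3, 167/3, 5]
after L2 α=2/5: [366/5, 119, 511/5]
after L3 α=1/3: [892/15, 148, 2147/15]
after L4 α=1/2: [2647/30, 104, 2297/30]
after L5 α=4/5: [11527/150, 648/5, 2297/150]
after L6 α=2/3: [76627/450, 646/5, 39797/450]
rounded: [170, 129, 88]

(0,1) stack=L1,L2,L3,L4,L5,L6; from [0,0,0]:
after L1 α=1/6: [81/2, 185/6, 235/6]
after L2 α=2/3: [601/6, 3005/18, 967/18]
after L3 α=2/3: [973/18, 7181/54, 7807/54]
after L4 α=2/3: [3277/54, 18953/162, 19147/162]
after L5 α=1/2: [11755/108, 22355/324, 27247/324]
after L6 α=3/8: [75299/864, 166207/2592, 198443/2592]
= [87, 64, 77]

(1,0) stack=L1,L2,L3,L4,L5,L7; from [0,0,0]:
+L1 (α=2/3) → [388/3, 8, 152]
+L2 (α=1/2) → [266/3, 76, 217/2]
+L3 (α=0) → [266/3, 76, 217/2]
+L4 (α=2/3) → [338/9, 124/3, 87/2]
+L5 (α=1/5) → [1928/45, 1003/15, 312/5]
+L7 (α=1/3) → [14431/135, 3641/45, 1174/15]
→ [107, 81, 78]

at x=0,y=0 over L1,L2,L3,L4,L5:
L1 α=3/7: [39, 405/7, 270/7]
L2 α=1/3: [290/3, 1846/21, 736/21]
L3 α=1/3: [1252/9, 4910/63, 5462/63]
L4 α=2/3: [4222/27, 13226/189, 9872/189]
L5 α=1/3: [9065/81, 36280/567, 29950/567]
rounded: [112, 64, 53]


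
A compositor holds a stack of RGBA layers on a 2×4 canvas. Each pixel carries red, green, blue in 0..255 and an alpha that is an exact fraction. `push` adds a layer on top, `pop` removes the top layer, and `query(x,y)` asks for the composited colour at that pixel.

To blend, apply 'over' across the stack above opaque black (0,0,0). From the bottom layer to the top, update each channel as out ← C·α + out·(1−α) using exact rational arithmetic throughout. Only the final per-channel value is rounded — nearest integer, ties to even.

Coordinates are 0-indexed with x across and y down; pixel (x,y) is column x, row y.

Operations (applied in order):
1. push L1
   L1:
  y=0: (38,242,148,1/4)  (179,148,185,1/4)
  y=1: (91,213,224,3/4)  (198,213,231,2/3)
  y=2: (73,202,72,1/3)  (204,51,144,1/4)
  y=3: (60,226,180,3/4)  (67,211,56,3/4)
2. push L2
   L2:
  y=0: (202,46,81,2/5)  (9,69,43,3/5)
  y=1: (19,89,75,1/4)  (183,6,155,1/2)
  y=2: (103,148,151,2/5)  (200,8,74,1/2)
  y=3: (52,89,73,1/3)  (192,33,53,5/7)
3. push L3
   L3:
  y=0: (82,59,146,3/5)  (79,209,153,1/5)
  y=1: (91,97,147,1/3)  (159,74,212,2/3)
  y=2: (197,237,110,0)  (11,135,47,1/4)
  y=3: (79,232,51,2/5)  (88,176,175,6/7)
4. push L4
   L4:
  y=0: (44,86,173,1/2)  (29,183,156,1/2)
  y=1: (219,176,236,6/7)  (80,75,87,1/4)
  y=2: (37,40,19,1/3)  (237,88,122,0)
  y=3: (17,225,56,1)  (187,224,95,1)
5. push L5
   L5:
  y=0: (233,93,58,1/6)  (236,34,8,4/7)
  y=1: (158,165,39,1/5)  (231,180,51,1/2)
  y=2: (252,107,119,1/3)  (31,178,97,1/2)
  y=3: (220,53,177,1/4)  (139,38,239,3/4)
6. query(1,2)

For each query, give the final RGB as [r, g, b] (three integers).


(1,2) stack=L1,L2,L3,L4,L5; from [0,0,0]:
after L1 α=1/4: [51, 51/4, 36]
after L2 α=1/2: [251/2, 83/8, 55]
after L3 α=1/4: [775/8, 1329/32, 53]
after L4 α=0: [775/8, 1329/32, 53]
after L5 α=1/2: [1023/16, 7025/64, 75]
= [64, 110, 75]


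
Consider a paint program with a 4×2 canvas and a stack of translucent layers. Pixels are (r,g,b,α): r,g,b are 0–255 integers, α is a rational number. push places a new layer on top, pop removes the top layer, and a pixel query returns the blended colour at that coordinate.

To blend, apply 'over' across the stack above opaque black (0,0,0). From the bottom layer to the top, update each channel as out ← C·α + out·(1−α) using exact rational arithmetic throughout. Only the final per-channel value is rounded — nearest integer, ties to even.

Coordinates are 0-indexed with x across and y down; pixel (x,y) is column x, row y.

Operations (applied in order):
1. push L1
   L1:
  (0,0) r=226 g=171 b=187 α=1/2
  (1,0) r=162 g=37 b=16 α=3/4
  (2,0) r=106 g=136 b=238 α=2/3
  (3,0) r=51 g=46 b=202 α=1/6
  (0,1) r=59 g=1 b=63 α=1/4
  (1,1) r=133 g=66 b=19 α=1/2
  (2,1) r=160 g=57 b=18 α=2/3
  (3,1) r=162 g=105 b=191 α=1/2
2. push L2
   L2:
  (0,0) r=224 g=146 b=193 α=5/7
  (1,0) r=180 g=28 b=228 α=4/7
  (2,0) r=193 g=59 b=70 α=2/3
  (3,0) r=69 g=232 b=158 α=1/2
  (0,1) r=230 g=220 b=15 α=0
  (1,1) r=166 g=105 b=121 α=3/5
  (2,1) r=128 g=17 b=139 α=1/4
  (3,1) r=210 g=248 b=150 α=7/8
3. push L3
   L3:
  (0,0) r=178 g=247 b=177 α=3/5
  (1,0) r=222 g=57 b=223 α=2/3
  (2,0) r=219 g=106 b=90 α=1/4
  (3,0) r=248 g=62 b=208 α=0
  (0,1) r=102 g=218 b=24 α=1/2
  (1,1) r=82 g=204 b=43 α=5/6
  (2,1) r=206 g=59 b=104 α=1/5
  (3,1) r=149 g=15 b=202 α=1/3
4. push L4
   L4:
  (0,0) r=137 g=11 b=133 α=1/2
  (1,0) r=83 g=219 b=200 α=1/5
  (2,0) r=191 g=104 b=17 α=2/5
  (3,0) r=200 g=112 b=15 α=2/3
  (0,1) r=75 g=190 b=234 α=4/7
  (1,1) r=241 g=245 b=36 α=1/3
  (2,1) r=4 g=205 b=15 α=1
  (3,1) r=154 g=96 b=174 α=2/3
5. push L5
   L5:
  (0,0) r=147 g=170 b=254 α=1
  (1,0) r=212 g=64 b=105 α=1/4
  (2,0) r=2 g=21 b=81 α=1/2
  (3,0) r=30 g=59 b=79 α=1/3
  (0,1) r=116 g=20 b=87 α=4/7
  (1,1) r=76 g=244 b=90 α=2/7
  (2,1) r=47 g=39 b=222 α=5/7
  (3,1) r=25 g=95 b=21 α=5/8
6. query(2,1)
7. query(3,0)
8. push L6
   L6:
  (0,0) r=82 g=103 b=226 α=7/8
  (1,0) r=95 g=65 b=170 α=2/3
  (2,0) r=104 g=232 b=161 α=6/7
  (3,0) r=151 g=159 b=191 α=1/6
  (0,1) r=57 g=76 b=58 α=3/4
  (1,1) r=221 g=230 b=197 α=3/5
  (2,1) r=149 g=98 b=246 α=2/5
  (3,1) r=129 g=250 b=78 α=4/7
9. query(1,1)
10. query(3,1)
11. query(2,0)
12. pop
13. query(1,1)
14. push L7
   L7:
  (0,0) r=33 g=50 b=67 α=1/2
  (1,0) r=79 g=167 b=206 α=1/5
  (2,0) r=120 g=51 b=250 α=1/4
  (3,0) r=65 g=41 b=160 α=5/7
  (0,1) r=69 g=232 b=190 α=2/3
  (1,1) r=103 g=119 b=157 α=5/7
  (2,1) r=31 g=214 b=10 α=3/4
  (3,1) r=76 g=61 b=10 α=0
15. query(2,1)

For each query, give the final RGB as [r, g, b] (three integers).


(2,1) stack=L1,L2,L3,L4,L5; from [0,0,0]:
after L1 α=2/3: [320/3, 38, 12]
after L2 α=1/4: [112, 131/4, 175/4]
after L3 α=1/5: [654/5, 38, 279/5]
after L4 α=1: [4, 205, 15]
after L5 α=5/7: [243/7, 605/7, 1140/7]
→ [35, 86, 163]

query (3,0) [L1,L2,L3,L4,L5] — begin 0,0,0
L1 α=1/6: [17/2, 23/3, 101/3]
L2 α=1/2: [155/4, 719/6, 575/6]
L3 α=0: [155/4, 719/6, 575/6]
L4 α=2/3: [585/4, 2063/18, 755/18]
L5 α=1/3: [215/2, 2594/27, 1466/27]
= [108, 96, 54]

query (1,1) [L1,L2,L3,L4,L5,L6] — begin 0,0,0
after L1 α=1/2: [133/2, 33, 19/2]
after L2 α=3/5: [631/5, 381/5, 382/5]
after L3 α=5/6: [2681/30, 1827/10, 1457/30]
after L4 α=1/3: [6296/45, 3052/15, 1997/45]
after L5 α=2/7: [7664/63, 4516/21, 3617/63]
after L6 α=3/5: [57097/315, 23522/105, 44467/315]
→ [181, 224, 141]

(3,1) stack=L1,L2,L3,L4,L5,L6; from [0,0,0]:
after L1 α=1/2: [81, 105/2, 191/2]
after L2 α=7/8: [1551/8, 3577/16, 2291/16]
after L3 α=1/3: [2147/12, 3697/24, 3907/24]
after L4 α=2/3: [5843/36, 8305/72, 12259/72]
after L5 α=5/8: [7343/96, 19705/192, 14779/192]
after L6 α=4/7: [23855/224, 83705/448, 34747/448]
= [106, 187, 78]

at x=2,y=0 over L1,L2,L3,L4,L5,L6:
after L1 α=2/3: [212/3, 272/3, 476/3]
after L2 α=2/3: [1370/9, 626/9, 896/9]
after L3 α=1/4: [2027/12, 236/3, 583/6]
after L4 α=2/5: [711/4, 444/5, 651/10]
after L5 α=1/2: [719/8, 549/10, 1461/20]
after L6 α=6/7: [5711/56, 2067/10, 20781/140]
rounded: [102, 207, 148]

at x=1,y=1 over L1,L2,L3,L4,L5:
L1 α=1/2: [133/2, 33, 19/2]
L2 α=3/5: [631/5, 381/5, 382/5]
L3 α=5/6: [2681/30, 1827/10, 1457/30]
L4 α=1/3: [6296/45, 3052/15, 1997/45]
L5 α=2/7: [7664/63, 4516/21, 3617/63]
rounded: [122, 215, 57]

at x=2,y=1 over L1,L2,L3,L4,L5,L7:
L1 α=2/3: [320/3, 38, 12]
L2 α=1/4: [112, 131/4, 175/4]
L3 α=1/5: [654/5, 38, 279/5]
L4 α=1: [4, 205, 15]
L5 α=5/7: [243/7, 605/7, 1140/7]
L7 α=3/4: [447/14, 5099/28, 675/14]
= [32, 182, 48]
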